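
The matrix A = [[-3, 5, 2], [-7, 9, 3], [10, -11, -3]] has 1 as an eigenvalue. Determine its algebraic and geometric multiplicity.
The characteristic polynomial is (x - 1)^3, so the factor x - 1 appears with exponent 3: the algebraic multiplicity is 3.

rank(A - I) = 2, so the eigenspace has dimension 3 - 2 = 1: the geometric multiplicity is 1.

Since 1 < 3, A is not diagonalizable.

algebraic multiplicity 3, geometric multiplicity 1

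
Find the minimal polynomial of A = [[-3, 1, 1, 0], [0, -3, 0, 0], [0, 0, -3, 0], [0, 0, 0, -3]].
The characteristic polynomial factors as (x + 3)^4. The minimal polynomial is ∏(x - λ)^{k_λ} where k_λ is the size of the largest Jordan block at λ.

For λ = -3: rank(A + 3I) = 1, and the largest Jordan block has size 2 (the smallest k with rank((A + 3I)^k) = rank((A + 3I)^(k+1))).

So m_A(x) = (x + 3)^2.

m_A(x) = (x + 3)^2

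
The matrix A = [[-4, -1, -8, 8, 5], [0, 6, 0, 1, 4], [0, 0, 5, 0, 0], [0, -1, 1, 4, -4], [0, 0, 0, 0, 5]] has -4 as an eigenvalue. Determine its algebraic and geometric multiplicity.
The characteristic polynomial is (x - 5)^4(x + 4), so the factor x + 4 appears with exponent 1: the algebraic multiplicity is 1.

rank(A + 4I) = 4, so the eigenspace has dimension 5 - 4 = 1: the geometric multiplicity is 1.

algebraic multiplicity 1, geometric multiplicity 1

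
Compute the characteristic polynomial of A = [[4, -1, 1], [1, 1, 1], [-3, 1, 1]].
xI - A = [[x - 4, 1, -1], [-1, x - 1, -1], [3, -1, x - 1]].

Expanding det(xI - A) along the first row:
det(xI - A) = + (x - 4)·det([[x - 1, -1], [-1, x - 1]]) - (1)·det([[-1, -1], [3, x - 1]]) + (-1)·det([[-1, x - 1], [3, -1]]).

Evaluating gives χ_A(x) = x^3 - 6x^2 + 12x - 8 = (x - 2)^3.

χ_A(x) = (x - 2)^3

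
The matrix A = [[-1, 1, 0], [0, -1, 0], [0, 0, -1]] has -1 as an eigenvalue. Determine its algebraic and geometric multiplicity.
The characteristic polynomial is (x + 1)^3, so the factor x + 1 appears with exponent 3: the algebraic multiplicity is 3.

rank(A + I) = 1, so the eigenspace has dimension 3 - 1 = 2: the geometric multiplicity is 2.

Since 2 < 3, A is not diagonalizable.

algebraic multiplicity 3, geometric multiplicity 2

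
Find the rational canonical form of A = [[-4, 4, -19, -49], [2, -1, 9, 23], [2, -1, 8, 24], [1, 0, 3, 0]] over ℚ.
The invariant factors of A (the non-unit diagonal entries of the Smith normal form of xI - A over ℚ[x]) are (x - 6)(x + 4)(x^2 - x + 2), each dividing the next. The characteristic polynomial is their product, (x - 6)(x + 4)(x^2 - x + 2).

The rational canonical form is the block-diagonal matrix of companion matrices C(f_i):
R = [[0, 0, 0, 48], [1, 0, 0, -20], [0, 1, 0, 20], [0, 0, 1, 3]].

Note the characteristic polynomial does not split into linear factors over ℚ, so A has no Jordan form over ℚ; the rational canonical form exists over any field.

R = [[0, 0, 0, 48], [1, 0, 0, -20], [0, 1, 0, 20], [0, 0, 1, 3]]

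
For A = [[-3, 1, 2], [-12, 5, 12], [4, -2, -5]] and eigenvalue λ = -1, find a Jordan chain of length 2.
We seek v_1 ∈ ker((A + I)^2) \ ker(A + I), then set v_{i+1} = (A + I) v_i.

One such chain is v_1 = [[-3, -7, 1]]^T, v_2 = [[1, 6, -2]]^T. Check: (A + I) v_2 = [[0, 0, 0]]^T = 0.

v_1 = [[-3, -7, 1]]^T, v_2 = [[1, 6, -2]]^T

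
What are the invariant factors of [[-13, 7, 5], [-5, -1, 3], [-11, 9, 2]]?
The Jordan structure of A has elementary divisors (x + 4)^3. Arranging the block sizes at each eigenvalue in decreasing order and taking row products gives the invariant factors.

Invariant factors (smallest first, each dividing the next): (x + 4)^3.

Check: the last factor (x + 4)^3 is the minimal polynomial, and the product (x + 4)^3 is the characteristic polynomial.

(x + 4)^3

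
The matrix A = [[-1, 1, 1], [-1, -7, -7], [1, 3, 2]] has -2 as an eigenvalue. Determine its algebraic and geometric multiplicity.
algebraic multiplicity 3, geometric multiplicity 1

The characteristic polynomial is (x + 2)^3, so the factor x + 2 appears with exponent 3: the algebraic multiplicity is 3.

rank(A + 2I) = 2, so the eigenspace has dimension 3 - 2 = 1: the geometric multiplicity is 1.

Since 1 < 3, A is not diagonalizable.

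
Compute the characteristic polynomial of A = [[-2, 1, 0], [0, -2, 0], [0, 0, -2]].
xI - A = [[x + 2, -1, 0], [0, x + 2, 0], [0, 0, x + 2]].

Expanding det(xI - A) along the first row:
det(xI - A) = + (x + 2)·det([[x + 2, 0], [0, x + 2]]) - (-1)·det([[0, 0], [0, x + 2]]) + (0)·det([[0, x + 2], [0, 0]]).

Evaluating gives χ_A(x) = x^3 + 6x^2 + 12x + 8 = (x + 2)^3.

χ_A(x) = (x + 2)^3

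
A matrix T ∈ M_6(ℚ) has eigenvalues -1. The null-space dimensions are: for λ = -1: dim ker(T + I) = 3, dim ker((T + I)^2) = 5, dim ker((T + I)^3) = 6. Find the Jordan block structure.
Jordan blocks: (-1, 3), (-1, 2), (-1, 1)

λ = -1: successive nullity increments [3, 2, 1] count blocks of size ≥ k; block sizes are [3, 2, 1].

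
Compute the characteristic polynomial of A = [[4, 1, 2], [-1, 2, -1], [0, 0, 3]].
xI - A = [[x - 4, -1, -2], [1, x - 2, 1], [0, 0, x - 3]].

Expanding det(xI - A) along the first row:
det(xI - A) = + (x - 4)·det([[x - 2, 1], [0, x - 3]]) - (-1)·det([[1, 1], [0, x - 3]]) + (-2)·det([[1, x - 2], [0, 0]]).

Evaluating gives χ_A(x) = x^3 - 9x^2 + 27x - 27 = (x - 3)^3.

χ_A(x) = (x - 3)^3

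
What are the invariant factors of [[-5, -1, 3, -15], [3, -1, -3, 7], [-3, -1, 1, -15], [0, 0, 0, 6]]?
x + 2, (x - 6)(x + 1)(x + 2)

The Jordan structure of A has elementary divisors (x + 2), (x + 2), (x + 1), (x - 6). Arranging the block sizes at each eigenvalue in decreasing order and taking row products gives the invariant factors.

Invariant factors (smallest first, each dividing the next): x + 2, (x - 6)(x + 1)(x + 2).

Check: the last factor (x - 6)(x + 1)(x + 2) is the minimal polynomial, and the product (x - 6)(x + 1)(x + 2)^2 is the characteristic polynomial.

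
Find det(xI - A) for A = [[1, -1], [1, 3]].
χ_A(x) = (x - 2)^2

xI - A = [[x - 1, 1], [-1, x - 3]].

Expanding det(xI - A) along the first row:
det(xI - A) = + (x - 1)·det([[x - 3]]) - (1)·det([[-1]]).

Evaluating gives χ_A(x) = x^2 - 4x + 4 = (x - 2)^2.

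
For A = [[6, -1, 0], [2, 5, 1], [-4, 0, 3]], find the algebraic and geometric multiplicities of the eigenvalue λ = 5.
algebraic multiplicity 2, geometric multiplicity 1

The characteristic polynomial is (x - 5)^2(x - 4), so the factor x - 5 appears with exponent 2: the algebraic multiplicity is 2.

rank(A - 5I) = 2, so the eigenspace has dimension 3 - 2 = 1: the geometric multiplicity is 1.

Since 1 < 2, A is not diagonalizable.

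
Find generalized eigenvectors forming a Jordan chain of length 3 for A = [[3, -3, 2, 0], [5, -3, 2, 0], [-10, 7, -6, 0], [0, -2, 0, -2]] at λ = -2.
We seek v_1 ∈ ker((A + 2I)^3) \ ker((A + 2I)^2), then set v_{i+1} = (A + 2I) v_i.

One such chain is v_1 = [[1, 0, -2, -2]]^T, v_2 = [[1, 1, -2, 0]]^T, v_3 = [[-2, 0, 5, -2]]^T. Check: (A + 2I) v_3 = [[0, 0, 0, 0]]^T = 0.

v_1 = [[1, 0, -2, -2]]^T, v_2 = [[1, 1, -2, 0]]^T, v_3 = [[-2, 0, 5, -2]]^T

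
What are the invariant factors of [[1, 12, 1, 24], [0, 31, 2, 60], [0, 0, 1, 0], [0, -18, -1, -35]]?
The Jordan structure of A has elementary divisors (x + 5), (x - 1)^2, (x - 1). Arranging the block sizes at each eigenvalue in decreasing order and taking row products gives the invariant factors.

Invariant factors (smallest first, each dividing the next): x - 1, (x - 1)^2(x + 5).

Check: the last factor (x - 1)^2(x + 5) is the minimal polynomial, and the product (x - 1)^3(x + 5) is the characteristic polynomial.

x - 1, (x - 1)^2(x + 5)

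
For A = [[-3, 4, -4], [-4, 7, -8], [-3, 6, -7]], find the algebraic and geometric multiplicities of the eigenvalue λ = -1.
The characteristic polynomial is (x + 1)^3, so the factor x + 1 appears with exponent 3: the algebraic multiplicity is 3.

rank(A + I) = 1, so the eigenspace has dimension 3 - 1 = 2: the geometric multiplicity is 2.

Since 2 < 3, A is not diagonalizable.

algebraic multiplicity 3, geometric multiplicity 2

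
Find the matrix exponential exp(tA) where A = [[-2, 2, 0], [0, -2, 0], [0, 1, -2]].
A has Jordan form J = [[-2, 1, 0], [0, -2, 0], [0, 0, -2]] with A = PJP^{-1}, so e^{tA} = P e^{tJ} P^{-1}.

For a Jordan block J_k(λ), e^{tJ_k(λ)} = e^{λt} · (I + tN + t^2 N^2/2! + ... + t^{k-1} N^{k-1}/(k-1)!) where N is the nilpotent superdiagonal part.

Assembling the blocks and conjugating back gives the entries of e^{tA} as shown above.

e^{tA} = [[e^{-2*t}, 2*t*e^{-2*t}, 0], [0, e^{-2*t}, 0], [0, t*e^{-2*t}, e^{-2*t}]]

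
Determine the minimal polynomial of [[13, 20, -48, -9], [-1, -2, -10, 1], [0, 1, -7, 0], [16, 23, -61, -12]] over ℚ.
m_A(x) = (x - 4)(x + 4)^3

The characteristic polynomial factors as (x - 4)(x + 4)^3. The minimal polynomial is ∏(x - λ)^{k_λ} where k_λ is the size of the largest Jordan block at λ.

For λ = -4: rank(A + 4I) = 3, and the largest Jordan block has size 3 (the smallest k with rank((A + 4I)^k) = rank((A + 4I)^(k+1))).
For λ = 4: rank(A - 4I) = 3, and the largest Jordan block has size 1 (the smallest k with rank((A - 4I)^k) = rank((A - 4I)^(k+1))).

So m_A(x) = (x - 4)(x + 4)^3.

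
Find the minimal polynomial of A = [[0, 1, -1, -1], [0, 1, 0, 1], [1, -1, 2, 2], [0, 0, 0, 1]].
m_A(x) = (x - 1)^2

The characteristic polynomial factors as (x - 1)^4. The minimal polynomial is ∏(x - λ)^{k_λ} where k_λ is the size of the largest Jordan block at λ.

For λ = 1: rank(A - I) = 2, and the largest Jordan block has size 2 (the smallest k with rank((A - I)^k) = rank((A - I)^(k+1))).

So m_A(x) = (x - 1)^2.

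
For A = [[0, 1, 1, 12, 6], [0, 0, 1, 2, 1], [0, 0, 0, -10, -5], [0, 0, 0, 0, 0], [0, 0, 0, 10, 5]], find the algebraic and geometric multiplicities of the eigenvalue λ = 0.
The characteristic polynomial is x^4(x - 5), so the factor x appears with exponent 4: the algebraic multiplicity is 4.

rank(A) = 3, so the eigenspace has dimension 5 - 3 = 2: the geometric multiplicity is 2.

Since 2 < 4, A is not diagonalizable.

algebraic multiplicity 4, geometric multiplicity 2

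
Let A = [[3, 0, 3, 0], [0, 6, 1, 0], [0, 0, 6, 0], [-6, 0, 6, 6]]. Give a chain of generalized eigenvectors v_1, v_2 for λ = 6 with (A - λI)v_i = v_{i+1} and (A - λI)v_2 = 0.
v_1 = [[1, 0, 1, 0]]^T, v_2 = [[0, 1, 0, 0]]^T

We seek v_1 ∈ ker((A - 6I)^2) \ ker(A - 6I), then set v_{i+1} = (A - 6I) v_i.

One such chain is v_1 = [[1, 0, 1, 0]]^T, v_2 = [[0, 1, 0, 0]]^T. Check: (A - 6I) v_2 = [[0, 0, 0, 0]]^T = 0.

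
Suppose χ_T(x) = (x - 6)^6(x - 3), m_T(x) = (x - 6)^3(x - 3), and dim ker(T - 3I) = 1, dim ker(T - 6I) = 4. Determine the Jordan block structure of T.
Jordan blocks: (3, 1), (6, 3), (6, 1), (6, 1), (6, 1)

λ = 3: algebraic multiplicity 1 (exponent in χ_T), largest block size 1 (exponent in m_T), 1 block (geometric multiplicity). This forces block sizes [1].
λ = 6: algebraic multiplicity 6 (exponent in χ_T), largest block size 3 (exponent in m_T), 4 blocks (geometric multiplicity). These force block sizes [3, 1, 1, 1].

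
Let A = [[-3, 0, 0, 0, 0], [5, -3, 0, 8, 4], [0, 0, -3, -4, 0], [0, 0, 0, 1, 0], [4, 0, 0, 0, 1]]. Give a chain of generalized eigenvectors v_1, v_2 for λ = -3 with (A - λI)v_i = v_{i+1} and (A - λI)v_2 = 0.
v_1 = [[1, -1, 0, 0, -1]]^T, v_2 = [[0, 1, 0, 0, 0]]^T

We seek v_1 ∈ ker((A + 3I)^2) \ ker(A + 3I), then set v_{i+1} = (A + 3I) v_i.

One such chain is v_1 = [[1, -1, 0, 0, -1]]^T, v_2 = [[0, 1, 0, 0, 0]]^T. Check: (A + 3I) v_2 = [[0, 0, 0, 0, 0]]^T = 0.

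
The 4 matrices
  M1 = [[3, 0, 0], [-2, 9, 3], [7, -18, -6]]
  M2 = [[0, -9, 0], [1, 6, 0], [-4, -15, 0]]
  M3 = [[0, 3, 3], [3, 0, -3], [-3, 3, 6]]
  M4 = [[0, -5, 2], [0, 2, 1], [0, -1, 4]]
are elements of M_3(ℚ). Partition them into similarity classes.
2 classes: {M1, M2, M4}, {M3}

Characteristic polynomials: χ_{M1} = x(x - 3)^2, χ_{M2} = x(x - 3)^2, χ_{M3} = x(x - 3)^2, χ_{M4} = x(x - 3)^2.

{M1, M2, M4}: invariant factors x(x - 3)^2.

{M3}: invariant factors x - 3, x(x - 3).

Matrices are similar if and only if their invariant-factor lists agree; the partition into similarity classes is {M1, M2, M4}, {M3}.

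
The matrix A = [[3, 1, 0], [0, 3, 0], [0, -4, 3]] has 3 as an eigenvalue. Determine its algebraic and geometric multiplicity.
algebraic multiplicity 3, geometric multiplicity 2

The characteristic polynomial is (x - 3)^3, so the factor x - 3 appears with exponent 3: the algebraic multiplicity is 3.

rank(A - 3I) = 1, so the eigenspace has dimension 3 - 1 = 2: the geometric multiplicity is 2.

Since 2 < 3, A is not diagonalizable.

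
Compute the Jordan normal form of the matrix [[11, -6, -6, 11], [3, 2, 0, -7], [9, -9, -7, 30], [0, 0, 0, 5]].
J = [[-1, 0, 0, 0], [0, 2, 0, 0], [0, 0, 5, 1], [0, 0, 0, 5]]

The characteristic polynomial is det(xI - A) = (x - 5)^2(x - 2)(x + 1), so the eigenvalues are -1 (algebraic multiplicity 1), 2 (algebraic multiplicity 1), 5 (algebraic multiplicity 2).

For λ = -1: algebraic multiplicity 1 gives one 1×1 block.

For λ = 2: algebraic multiplicity 1 gives one 1×1 block.

For λ = 5: rank(A - 5I) = 3, rank((A - 5I)^2) = 2. The eigenspace has dimension 4 - 3 = 1, so there is 1 Jordan block; the rank sequence gives block sizes [2].

Assembling the blocks gives the Jordan form J above.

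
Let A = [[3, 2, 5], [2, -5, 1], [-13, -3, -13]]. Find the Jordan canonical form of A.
J = [[-5, 1, 0], [0, -5, 1], [0, 0, -5]]

The characteristic polynomial is det(xI - A) = (x + 5)^3, so the eigenvalues are -5 (algebraic multiplicity 3).

For λ = -5: rank(A + 5I) = 2, rank((A + 5I)^2) = 1, rank((A + 5I)^3) = 0. The eigenspace has dimension 3 - 2 = 1, so there is 1 Jordan block; the rank sequence gives block sizes [3].

Assembling the blocks gives the Jordan form J above.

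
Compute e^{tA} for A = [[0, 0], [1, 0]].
A has Jordan form J = [[0, 1], [0, 0]] with A = PJP^{-1}, so e^{tA} = P e^{tJ} P^{-1}.

For a Jordan block J_k(λ), e^{tJ_k(λ)} = e^{λt} · (I + tN + t^2 N^2/2! + ... + t^{k-1} N^{k-1}/(k-1)!) where N is the nilpotent superdiagonal part.

Assembling the blocks and conjugating back gives the entries of e^{tA} as shown above.

e^{tA} = [[1, 0], [t, 1]]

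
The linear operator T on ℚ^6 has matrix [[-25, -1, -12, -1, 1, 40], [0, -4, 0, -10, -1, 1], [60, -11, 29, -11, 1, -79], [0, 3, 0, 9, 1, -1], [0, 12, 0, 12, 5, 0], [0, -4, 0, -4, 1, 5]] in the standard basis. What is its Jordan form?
The characteristic polynomial is det(xI - A) = (x - 6)(x - 5)^3(x + 1)^2, so the eigenvalues are -1 (algebraic multiplicity 2), 5 (algebraic multiplicity 3), 6 (algebraic multiplicity 1).

For λ = -1: rank(A + I) = 5, rank((A + I)^2) = 4. The eigenspace has dimension 6 - 5 = 1, so there is 1 Jordan block; the rank sequence gives block sizes [2].

For λ = 5: rank(A - 5I) = 5, rank((A - 5I)^2) = 4, rank((A - 5I)^3) = 3. The eigenspace has dimension 6 - 5 = 1, so there is 1 Jordan block; the rank sequence gives block sizes [3].

For λ = 6: algebraic multiplicity 1 gives one 1×1 block.

Assembling the blocks gives the Jordan form J above.

J = [[-1, 1, 0, 0, 0, 0], [0, -1, 0, 0, 0, 0], [0, 0, 5, 1, 0, 0], [0, 0, 0, 5, 1, 0], [0, 0, 0, 0, 5, 0], [0, 0, 0, 0, 0, 6]]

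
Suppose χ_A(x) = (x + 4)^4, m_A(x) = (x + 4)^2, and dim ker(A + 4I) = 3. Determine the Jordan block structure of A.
Jordan blocks: (-4, 2), (-4, 1), (-4, 1)

λ = -4: algebraic multiplicity 4 (exponent in χ_A), largest block size 2 (exponent in m_A), 3 blocks (geometric multiplicity). These force block sizes [2, 1, 1].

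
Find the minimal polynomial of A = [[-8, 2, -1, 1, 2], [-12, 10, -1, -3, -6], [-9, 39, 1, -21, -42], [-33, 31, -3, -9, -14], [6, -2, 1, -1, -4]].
The characteristic polynomial factors as (x + 2)^5. The minimal polynomial is ∏(x - λ)^{k_λ} where k_λ is the size of the largest Jordan block at λ.

For λ = -2: rank(A + 2I) = 2, and the largest Jordan block has size 2 (the smallest k with rank((A + 2I)^k) = rank((A + 2I)^(k+1))).

So m_A(x) = (x + 2)^2.

m_A(x) = (x + 2)^2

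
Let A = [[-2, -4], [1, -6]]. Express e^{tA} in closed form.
e^{tA} = [[(2*t + 1)*e^{-4*t}, -4*t*e^{-4*t}], [t*e^{-4*t}, (1 - 2*t)*e^{-4*t}]]

A has Jordan form J = [[-4, 1], [0, -4]] with A = PJP^{-1}, so e^{tA} = P e^{tJ} P^{-1}.

For a Jordan block J_k(λ), e^{tJ_k(λ)} = e^{λt} · (I + tN + t^2 N^2/2! + ... + t^{k-1} N^{k-1}/(k-1)!) where N is the nilpotent superdiagonal part.

Assembling the blocks and conjugating back gives the entries of e^{tA} as shown above.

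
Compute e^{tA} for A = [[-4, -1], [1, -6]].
e^{tA} = [[(t + 1)*e^{-5*t}, -t*e^{-5*t}], [t*e^{-5*t}, (1 - t)*e^{-5*t}]]

A has Jordan form J = [[-5, 1], [0, -5]] with A = PJP^{-1}, so e^{tA} = P e^{tJ} P^{-1}.

For a Jordan block J_k(λ), e^{tJ_k(λ)} = e^{λt} · (I + tN + t^2 N^2/2! + ... + t^{k-1} N^{k-1}/(k-1)!) where N is the nilpotent superdiagonal part.

Assembling the blocks and conjugating back gives the entries of e^{tA} as shown above.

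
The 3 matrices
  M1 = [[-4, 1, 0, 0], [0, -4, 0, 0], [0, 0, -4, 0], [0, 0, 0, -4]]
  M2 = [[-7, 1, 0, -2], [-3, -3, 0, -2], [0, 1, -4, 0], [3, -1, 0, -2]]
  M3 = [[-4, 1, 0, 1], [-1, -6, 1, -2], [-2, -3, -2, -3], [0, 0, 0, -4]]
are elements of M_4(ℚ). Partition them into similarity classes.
Characteristic polynomials: χ_{M1} = (x + 4)^4, χ_{M2} = (x + 4)^4, χ_{M3} = (x + 4)^4.

{M1}: invariant factors x + 4, x + 4, (x + 4)^2.

{M2, M3}: invariant factors x + 4, (x + 4)^3.

Matrices are similar if and only if their invariant-factor lists agree; the partition into similarity classes is {M1}, {M2, M3}.

2 classes: {M1}, {M2, M3}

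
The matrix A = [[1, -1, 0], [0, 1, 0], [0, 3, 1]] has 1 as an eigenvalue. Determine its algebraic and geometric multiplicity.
algebraic multiplicity 3, geometric multiplicity 2

The characteristic polynomial is (x - 1)^3, so the factor x - 1 appears with exponent 3: the algebraic multiplicity is 3.

rank(A - I) = 1, so the eigenspace has dimension 3 - 1 = 2: the geometric multiplicity is 2.

Since 2 < 3, A is not diagonalizable.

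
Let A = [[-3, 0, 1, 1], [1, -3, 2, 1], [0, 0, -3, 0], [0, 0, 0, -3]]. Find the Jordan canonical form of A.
The characteristic polynomial is det(xI - A) = (x + 3)^4, so the eigenvalues are -3 (algebraic multiplicity 4).

For λ = -3: rank(A + 3I) = 2, rank((A + 3I)^2) = 1, rank((A + 3I)^3) = 0. The eigenspace has dimension 4 - 2 = 2, so there are 2 Jordan blocks; the rank sequence gives block sizes [3, 1].

Assembling the blocks gives the Jordan form J above.

J = [[-3, 1, 0, 0], [0, -3, 1, 0], [0, 0, -3, 0], [0, 0, 0, -3]]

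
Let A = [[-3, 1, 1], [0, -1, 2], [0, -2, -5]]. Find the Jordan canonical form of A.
The characteristic polynomial is det(xI - A) = (x + 3)^3, so the eigenvalues are -3 (algebraic multiplicity 3).

For λ = -3: rank(A + 3I) = 1, rank((A + 3I)^2) = 0. The eigenspace has dimension 3 - 1 = 2, so there are 2 Jordan blocks; the rank sequence gives block sizes [2, 1].

Assembling the blocks gives the Jordan form J above.

J = [[-3, 1, 0], [0, -3, 0], [0, 0, -3]]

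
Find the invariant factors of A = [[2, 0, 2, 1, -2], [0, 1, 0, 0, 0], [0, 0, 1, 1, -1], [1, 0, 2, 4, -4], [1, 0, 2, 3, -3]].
The Jordan structure of A has elementary divisors (x - 1)^2, (x - 1)^2, (x - 1). Arranging the block sizes at each eigenvalue in decreasing order and taking row products gives the invariant factors.

Invariant factors (smallest first, each dividing the next): x - 1, (x - 1)^2, (x - 1)^2.

Check: the last factor (x - 1)^2 is the minimal polynomial, and the product (x - 1)^5 is the characteristic polynomial.

x - 1, (x - 1)^2, (x - 1)^2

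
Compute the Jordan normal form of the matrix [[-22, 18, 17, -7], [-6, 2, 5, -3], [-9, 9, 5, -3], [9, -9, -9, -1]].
The characteristic polynomial is det(xI - A) = (x + 4)^4, so the eigenvalues are -4 (algebraic multiplicity 4).

For λ = -4: rank(A + 4I) = 2, rank((A + 4I)^2) = 0. The eigenspace has dimension 4 - 2 = 2, so there are 2 Jordan blocks; the rank sequence gives block sizes [2, 2].

Assembling the blocks gives the Jordan form J above.

J = [[-4, 1, 0, 0], [0, -4, 0, 0], [0, 0, -4, 1], [0, 0, 0, -4]]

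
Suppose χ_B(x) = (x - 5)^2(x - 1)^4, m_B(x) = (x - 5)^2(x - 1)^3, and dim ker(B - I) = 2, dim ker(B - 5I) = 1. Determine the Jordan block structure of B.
λ = 1: algebraic multiplicity 4 (exponent in χ_B), largest block size 3 (exponent in m_B), 2 blocks (geometric multiplicity). These force block sizes [3, 1].
λ = 5: algebraic multiplicity 2 (exponent in χ_B), largest block size 2 (exponent in m_B), 1 block (geometric multiplicity). This forces block sizes [2].

Jordan blocks: (1, 3), (1, 1), (5, 2)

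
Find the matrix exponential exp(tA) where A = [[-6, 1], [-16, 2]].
e^{tA} = [[(1 - 4*t)*e^{-2*t}, t*e^{-2*t}], [-16*t*e^{-2*t}, (4*t + 1)*e^{-2*t}]]

A has Jordan form J = [[-2, 1], [0, -2]] with A = PJP^{-1}, so e^{tA} = P e^{tJ} P^{-1}.

For a Jordan block J_k(λ), e^{tJ_k(λ)} = e^{λt} · (I + tN + t^2 N^2/2! + ... + t^{k-1} N^{k-1}/(k-1)!) where N is the nilpotent superdiagonal part.

Assembling the blocks and conjugating back gives the entries of e^{tA} as shown above.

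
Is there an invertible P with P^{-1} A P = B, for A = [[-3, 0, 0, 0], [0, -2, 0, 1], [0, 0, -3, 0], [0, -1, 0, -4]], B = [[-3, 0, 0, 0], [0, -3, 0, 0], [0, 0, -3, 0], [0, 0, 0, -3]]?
No.

Both have characteristic polynomial (x + 3)^4, but the minimal polynomial of A is (x + 3)^2 while the minimal polynomial of B is x + 3. The minimal polynomial is a similarity invariant, so A and B are not similar.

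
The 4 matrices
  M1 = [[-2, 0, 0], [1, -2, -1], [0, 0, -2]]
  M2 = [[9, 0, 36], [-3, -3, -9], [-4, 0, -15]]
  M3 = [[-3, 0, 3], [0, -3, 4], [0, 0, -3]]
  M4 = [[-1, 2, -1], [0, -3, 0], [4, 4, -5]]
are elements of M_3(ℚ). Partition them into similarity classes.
Characteristic polynomials: χ_{M1} = (x + 2)^3, χ_{M2} = (x + 3)^3, χ_{M3} = (x + 3)^3, χ_{M4} = (x + 3)^3.

{M1}: invariant factors x + 2, (x + 2)^2.

{M2, M3, M4}: invariant factors x + 3, (x + 3)^2.

Matrices are similar if and only if their invariant-factor lists agree; the partition into similarity classes is {M1}, {M2, M3, M4}.

2 classes: {M1}, {M2, M3, M4}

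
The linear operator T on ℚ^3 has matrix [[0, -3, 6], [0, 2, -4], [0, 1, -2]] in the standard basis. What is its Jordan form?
The characteristic polynomial is det(xI - A) = x^3, so the eigenvalues are 0 (algebraic multiplicity 3).

For λ = 0: rank(A) = 1, rank(A^2) = 0. The eigenspace has dimension 3 - 1 = 2, so there are 2 Jordan blocks; the rank sequence gives block sizes [2, 1].

Assembling the blocks gives the Jordan form J above.

J = [[0, 1, 0], [0, 0, 0], [0, 0, 0]]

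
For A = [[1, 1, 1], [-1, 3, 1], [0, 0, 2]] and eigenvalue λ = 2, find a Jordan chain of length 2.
We seek v_1 ∈ ker((A - 2I)^2) \ ker(A - 2I), then set v_{i+1} = (A - 2I) v_i.

One such chain is v_1 = [[1, 1, 1]]^T, v_2 = [[1, 1, 0]]^T. Check: (A - 2I) v_2 = [[0, 0, 0]]^T = 0.

v_1 = [[1, 1, 1]]^T, v_2 = [[1, 1, 0]]^T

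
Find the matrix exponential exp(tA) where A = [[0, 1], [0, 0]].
e^{tA} = [[1, t], [0, 1]]

A has Jordan form J = [[0, 1], [0, 0]] with A = PJP^{-1}, so e^{tA} = P e^{tJ} P^{-1}.

For a Jordan block J_k(λ), e^{tJ_k(λ)} = e^{λt} · (I + tN + t^2 N^2/2! + ... + t^{k-1} N^{k-1}/(k-1)!) where N is the nilpotent superdiagonal part.

Assembling the blocks and conjugating back gives the entries of e^{tA} as shown above.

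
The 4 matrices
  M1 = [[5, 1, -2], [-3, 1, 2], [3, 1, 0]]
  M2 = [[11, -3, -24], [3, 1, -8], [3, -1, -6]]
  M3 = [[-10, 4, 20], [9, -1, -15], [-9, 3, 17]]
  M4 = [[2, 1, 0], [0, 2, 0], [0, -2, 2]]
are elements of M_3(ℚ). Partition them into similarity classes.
Characteristic polynomials: χ_{M1} = (x - 2)^3, χ_{M2} = (x - 2)^3, χ_{M3} = (x - 2)^3, χ_{M4} = (x - 2)^3.

{M1, M2, M3, M4}: invariant factors x - 2, (x - 2)^2.

Matrices are similar if and only if their invariant-factor lists agree; the partition into similarity classes is {M1, M2, M3, M4}.

1 class: {M1, M2, M3, M4}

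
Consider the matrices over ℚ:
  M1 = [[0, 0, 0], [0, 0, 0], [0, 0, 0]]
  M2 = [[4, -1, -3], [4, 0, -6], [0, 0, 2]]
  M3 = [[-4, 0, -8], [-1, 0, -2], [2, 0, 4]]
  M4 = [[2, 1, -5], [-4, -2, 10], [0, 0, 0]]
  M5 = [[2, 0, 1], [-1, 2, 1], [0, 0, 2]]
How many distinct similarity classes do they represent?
4 classes: {M1}, {M2}, {M3, M4}, {M5}

Characteristic polynomials: χ_{M1} = x^3, χ_{M2} = (x - 2)^3, χ_{M3} = x^3, χ_{M4} = x^3, χ_{M5} = (x - 2)^3.

{M1}: invariant factors x, x, x.

{M2}: invariant factors x - 2, (x - 2)^2.

{M3, M4}: invariant factors x, x^2.

{M5}: invariant factors (x - 2)^3.

Matrices are similar if and only if their invariant-factor lists agree; the partition into similarity classes is {M1}, {M2}, {M3, M4}, {M5}.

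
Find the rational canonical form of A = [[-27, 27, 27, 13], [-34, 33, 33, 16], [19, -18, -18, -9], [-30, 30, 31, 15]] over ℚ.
R = [[0, 0, 0, -6], [1, 0, 0, 13], [0, 1, 0, -9], [0, 0, 1, 3]]

The invariant factors of A (the non-unit diagonal entries of the Smith normal form of xI - A over ℚ[x]) are (x - 1)^2(x^2 - x + 6), each dividing the next. The characteristic polynomial is their product, (x - 1)^2(x^2 - x + 6).

The rational canonical form is the block-diagonal matrix of companion matrices C(f_i):
R = [[0, 0, 0, -6], [1, 0, 0, 13], [0, 1, 0, -9], [0, 0, 1, 3]].

Note the characteristic polynomial does not split into linear factors over ℚ, so A has no Jordan form over ℚ; the rational canonical form exists over any field.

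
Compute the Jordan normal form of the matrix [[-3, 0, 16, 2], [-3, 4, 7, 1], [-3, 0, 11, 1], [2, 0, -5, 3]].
The characteristic polynomial is det(xI - A) = (x - 4)^3(x - 3), so the eigenvalues are 3 (algebraic multiplicity 1), 4 (algebraic multiplicity 3).

For λ = 3: algebraic multiplicity 1 gives one 1×1 block.

For λ = 4: rank(A - 4I) = 2, rank((A - 4I)^2) = 1. The eigenspace has dimension 4 - 2 = 2, so there are 2 Jordan blocks; the rank sequence gives block sizes [2, 1].

Assembling the blocks gives the Jordan form J above.

J = [[3, 0, 0, 0], [0, 4, 1, 0], [0, 0, 4, 0], [0, 0, 0, 4]]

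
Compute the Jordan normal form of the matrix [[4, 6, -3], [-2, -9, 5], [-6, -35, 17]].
J = [[4, 1, 0], [0, 4, 1], [0, 0, 4]]

The characteristic polynomial is det(xI - A) = (x - 4)^3, so the eigenvalues are 4 (algebraic multiplicity 3).

For λ = 4: rank(A - 4I) = 2, rank((A - 4I)^2) = 1, rank((A - 4I)^3) = 0. The eigenspace has dimension 3 - 2 = 1, so there is 1 Jordan block; the rank sequence gives block sizes [3].

Assembling the blocks gives the Jordan form J above.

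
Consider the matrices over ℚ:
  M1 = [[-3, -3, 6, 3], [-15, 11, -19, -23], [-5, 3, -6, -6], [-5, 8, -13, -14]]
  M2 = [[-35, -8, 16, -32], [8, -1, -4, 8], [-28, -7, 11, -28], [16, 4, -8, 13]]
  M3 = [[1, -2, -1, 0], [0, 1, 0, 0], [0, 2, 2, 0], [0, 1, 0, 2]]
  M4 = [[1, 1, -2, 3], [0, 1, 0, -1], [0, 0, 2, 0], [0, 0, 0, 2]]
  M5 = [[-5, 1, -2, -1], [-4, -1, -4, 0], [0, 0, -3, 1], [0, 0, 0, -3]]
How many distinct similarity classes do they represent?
Characteristic polynomials: χ_{M1} = (x + 3)^4, χ_{M2} = (x + 3)^4, χ_{M3} = (x - 2)^2(x - 1)^2, χ_{M4} = (x - 2)^2(x - 1)^2, χ_{M5} = (x + 3)^4.

{M1, M5}: invariant factors (x + 3)^2, (x + 3)^2.

{M2}: invariant factors x + 3, x + 3, (x + 3)^2.

{M3}: invariant factors (x - 2)(x - 1), (x - 2)(x - 1).

{M4}: invariant factors x - 2, (x - 2)(x - 1)^2.

Matrices are similar if and only if their invariant-factor lists agree; the partition into similarity classes is {M1, M5}, {M2}, {M3}, {M4}.

4 classes: {M1, M5}, {M2}, {M3}, {M4}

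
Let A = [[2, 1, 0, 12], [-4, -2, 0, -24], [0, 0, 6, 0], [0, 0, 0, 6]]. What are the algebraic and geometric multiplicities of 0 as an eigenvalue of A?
The characteristic polynomial is x^2(x - 6)^2, so the factor x appears with exponent 2: the algebraic multiplicity is 2.

rank(A) = 3, so the eigenspace has dimension 4 - 3 = 1: the geometric multiplicity is 1.

Since 1 < 2, A is not diagonalizable.

algebraic multiplicity 2, geometric multiplicity 1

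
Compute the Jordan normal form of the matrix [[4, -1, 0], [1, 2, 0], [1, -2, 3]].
The characteristic polynomial is det(xI - A) = (x - 3)^3, so the eigenvalues are 3 (algebraic multiplicity 3).

For λ = 3: rank(A - 3I) = 2, rank((A - 3I)^2) = 1, rank((A - 3I)^3) = 0. The eigenspace has dimension 3 - 2 = 1, so there is 1 Jordan block; the rank sequence gives block sizes [3].

Assembling the blocks gives the Jordan form J above.

J = [[3, 1, 0], [0, 3, 1], [0, 0, 3]]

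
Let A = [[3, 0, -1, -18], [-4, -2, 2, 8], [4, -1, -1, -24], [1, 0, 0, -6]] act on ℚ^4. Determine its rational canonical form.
R = [[0, 0, 0, -16], [1, 0, 0, -24], [0, 1, 0, -17], [0, 0, 1, -6]]

The invariant factors of A (the non-unit diagonal entries of the Smith normal form of xI - A over ℚ[x]) are (x^2 + 3x + 4)^2, each dividing the next. The characteristic polynomial is their product, (x^2 + 3x + 4)^2.

The rational canonical form is the block-diagonal matrix of companion matrices C(f_i):
R = [[0, 0, 0, -16], [1, 0, 0, -24], [0, 1, 0, -17], [0, 0, 1, -6]].

Note the characteristic polynomial does not split into linear factors over ℚ, so A has no Jordan form over ℚ; the rational canonical form exists over any field.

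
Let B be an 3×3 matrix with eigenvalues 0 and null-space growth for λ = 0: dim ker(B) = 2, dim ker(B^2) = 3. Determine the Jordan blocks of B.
λ = 0: successive nullity increments [2, 1] count blocks of size ≥ k; block sizes are [2, 1].

Jordan blocks: (0, 2), (0, 1)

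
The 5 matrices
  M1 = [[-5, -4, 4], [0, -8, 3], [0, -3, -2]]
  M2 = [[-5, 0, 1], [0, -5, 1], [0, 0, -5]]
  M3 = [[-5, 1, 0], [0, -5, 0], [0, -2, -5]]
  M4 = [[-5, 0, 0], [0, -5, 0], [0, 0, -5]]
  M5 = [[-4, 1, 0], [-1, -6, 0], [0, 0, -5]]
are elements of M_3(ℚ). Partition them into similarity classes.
Characteristic polynomials: χ_{M1} = (x + 5)^3, χ_{M2} = (x + 5)^3, χ_{M3} = (x + 5)^3, χ_{M4} = (x + 5)^3, χ_{M5} = (x + 5)^3.

{M1, M2, M3, M5}: invariant factors x + 5, (x + 5)^2.

{M4}: invariant factors x + 5, x + 5, x + 5.

Matrices are similar if and only if their invariant-factor lists agree; the partition into similarity classes is {M1, M2, M3, M5}, {M4}.

2 classes: {M1, M2, M3, M5}, {M4}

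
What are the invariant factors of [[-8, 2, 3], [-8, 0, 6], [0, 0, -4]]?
x + 4, (x + 4)^2

The Jordan structure of A has elementary divisors (x + 4)^2, (x + 4). Arranging the block sizes at each eigenvalue in decreasing order and taking row products gives the invariant factors.

Invariant factors (smallest first, each dividing the next): x + 4, (x + 4)^2.

Check: the last factor (x + 4)^2 is the minimal polynomial, and the product (x + 4)^3 is the characteristic polynomial.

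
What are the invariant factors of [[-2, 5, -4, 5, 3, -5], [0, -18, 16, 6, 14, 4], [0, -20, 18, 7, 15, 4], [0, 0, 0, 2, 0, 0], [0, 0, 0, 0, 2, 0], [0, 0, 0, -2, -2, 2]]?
The Jordan structure of A has elementary divisors (x + 2)^2, (x - 2)^2, (x - 2), (x - 2). Arranging the block sizes at each eigenvalue in decreasing order and taking row products gives the invariant factors.

Invariant factors (smallest first, each dividing the next): x - 2, x - 2, (x - 2)^2(x + 2)^2.

Check: the last factor (x - 2)^2(x + 2)^2 is the minimal polynomial, and the product (x - 2)^4(x + 2)^2 is the characteristic polynomial.

x - 2, x - 2, (x - 2)^2(x + 2)^2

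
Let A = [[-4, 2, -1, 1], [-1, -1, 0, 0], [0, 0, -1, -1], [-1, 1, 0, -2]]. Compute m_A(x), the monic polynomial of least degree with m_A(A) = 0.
m_A(x) = (x + 2)^3

The characteristic polynomial factors as (x + 2)^4. The minimal polynomial is ∏(x - λ)^{k_λ} where k_λ is the size of the largest Jordan block at λ.

For λ = -2: rank(A + 2I) = 2, and the largest Jordan block has size 3 (the smallest k with rank((A + 2I)^k) = rank((A + 2I)^(k+1))).

So m_A(x) = (x + 2)^3.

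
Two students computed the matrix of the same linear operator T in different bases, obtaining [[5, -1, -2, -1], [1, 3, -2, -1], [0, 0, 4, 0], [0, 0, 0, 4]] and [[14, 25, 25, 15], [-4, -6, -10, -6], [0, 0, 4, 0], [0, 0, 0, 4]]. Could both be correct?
Yes.

Two matrices over a field are similar if and only if they have the same invariant factors.

Both A and B have characteristic polynomial (x - 4)^4 and minimal polynomial (x - 4)^2. Computing further, both have invariant factors x - 4, x - 4, (x - 4)^2. Hence A and B are similar.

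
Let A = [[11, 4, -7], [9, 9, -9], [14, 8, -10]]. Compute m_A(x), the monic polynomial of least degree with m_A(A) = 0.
The characteristic polynomial factors as (x - 4)(x - 3)^2. The minimal polynomial is ∏(x - λ)^{k_λ} where k_λ is the size of the largest Jordan block at λ.

For λ = 3: rank(A - 3I) = 2, and the largest Jordan block has size 2 (the smallest k with rank((A - 3I)^k) = rank((A - 3I)^(k+1))).
For λ = 4: rank(A - 4I) = 2, and the largest Jordan block has size 1 (the smallest k with rank((A - 4I)^k) = rank((A - 4I)^(k+1))).

So m_A(x) = (x - 4)(x - 3)^2.

m_A(x) = (x - 4)(x - 3)^2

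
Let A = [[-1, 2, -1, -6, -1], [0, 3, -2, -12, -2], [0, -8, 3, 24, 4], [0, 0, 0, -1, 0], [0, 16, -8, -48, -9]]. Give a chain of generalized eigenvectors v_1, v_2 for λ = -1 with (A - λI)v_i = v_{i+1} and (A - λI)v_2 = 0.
v_1 = [[0, 1, -1, 0, 2]]^T, v_2 = [[1, 2, -4, 0, 8]]^T

We seek v_1 ∈ ker((A + I)^2) \ ker(A + I), then set v_{i+1} = (A + I) v_i.

One such chain is v_1 = [[0, 1, -1, 0, 2]]^T, v_2 = [[1, 2, -4, 0, 8]]^T. Check: (A + I) v_2 = [[0, 0, 0, 0, 0]]^T = 0.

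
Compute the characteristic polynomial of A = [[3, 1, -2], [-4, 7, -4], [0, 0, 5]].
χ_A(x) = (x - 5)^3

xI - A = [[x - 3, -1, 2], [4, x - 7, 4], [0, 0, x - 5]].

Expanding det(xI - A) along the first row:
det(xI - A) = + (x - 3)·det([[x - 7, 4], [0, x - 5]]) - (-1)·det([[4, 4], [0, x - 5]]) + (2)·det([[4, x - 7], [0, 0]]).

Evaluating gives χ_A(x) = x^3 - 15x^2 + 75x - 125 = (x - 5)^3.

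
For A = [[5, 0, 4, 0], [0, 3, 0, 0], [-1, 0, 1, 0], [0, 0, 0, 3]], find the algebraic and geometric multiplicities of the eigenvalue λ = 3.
algebraic multiplicity 4, geometric multiplicity 3

The characteristic polynomial is (x - 3)^4, so the factor x - 3 appears with exponent 4: the algebraic multiplicity is 4.

rank(A - 3I) = 1, so the eigenspace has dimension 4 - 1 = 3: the geometric multiplicity is 3.

Since 3 < 4, A is not diagonalizable.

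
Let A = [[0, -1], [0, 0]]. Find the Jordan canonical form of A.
The characteristic polynomial is det(xI - A) = x^2, so the eigenvalues are 0 (algebraic multiplicity 2).

For λ = 0: rank(A) = 1, rank(A^2) = 0. The eigenspace has dimension 2 - 1 = 1, so there is 1 Jordan block; the rank sequence gives block sizes [2].

Assembling the blocks gives the Jordan form J above.

J = [[0, 1], [0, 0]]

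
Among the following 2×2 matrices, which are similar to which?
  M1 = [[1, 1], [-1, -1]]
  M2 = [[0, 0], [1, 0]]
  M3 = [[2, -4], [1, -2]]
Characteristic polynomials: χ_{M1} = x^2, χ_{M2} = x^2, χ_{M3} = x^2.

{M1, M2, M3}: invariant factors x^2.

Matrices are similar if and only if their invariant-factor lists agree; the partition into similarity classes is {M1, M2, M3}.

1 class: {M1, M2, M3}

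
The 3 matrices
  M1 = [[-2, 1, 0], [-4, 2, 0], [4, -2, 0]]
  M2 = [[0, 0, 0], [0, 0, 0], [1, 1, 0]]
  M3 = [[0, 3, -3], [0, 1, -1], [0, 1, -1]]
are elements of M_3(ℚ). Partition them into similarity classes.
Characteristic polynomials: χ_{M1} = x^3, χ_{M2} = x^3, χ_{M3} = x^3.

{M1, M2, M3}: invariant factors x, x^2.

Matrices are similar if and only if their invariant-factor lists agree; the partition into similarity classes is {M1, M2, M3}.

1 class: {M1, M2, M3}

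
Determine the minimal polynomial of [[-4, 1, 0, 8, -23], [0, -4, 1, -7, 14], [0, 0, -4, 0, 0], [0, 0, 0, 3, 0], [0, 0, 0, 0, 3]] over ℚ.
The characteristic polynomial factors as (x - 3)^2(x + 4)^3. The minimal polynomial is ∏(x - λ)^{k_λ} where k_λ is the size of the largest Jordan block at λ.

For λ = -4: rank(A + 4I) = 4, and the largest Jordan block has size 3 (the smallest k with rank((A + 4I)^k) = rank((A + 4I)^(k+1))).
For λ = 3: rank(A - 3I) = 3, and the largest Jordan block has size 1 (the smallest k with rank((A - 3I)^k) = rank((A - 3I)^(k+1))).

So m_A(x) = (x - 3)(x + 4)^3.

m_A(x) = (x - 3)(x + 4)^3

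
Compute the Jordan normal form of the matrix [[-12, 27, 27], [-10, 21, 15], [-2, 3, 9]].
J = [[6, 1, 0], [0, 6, 0], [0, 0, 6]]

The characteristic polynomial is det(xI - A) = (x - 6)^3, so the eigenvalues are 6 (algebraic multiplicity 3).

For λ = 6: rank(A - 6I) = 1, rank((A - 6I)^2) = 0. The eigenspace has dimension 3 - 1 = 2, so there are 2 Jordan blocks; the rank sequence gives block sizes [2, 1].

Assembling the blocks gives the Jordan form J above.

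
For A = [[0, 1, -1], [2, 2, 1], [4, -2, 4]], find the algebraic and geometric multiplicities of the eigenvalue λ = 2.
The characteristic polynomial is (x - 2)^3, so the factor x - 2 appears with exponent 3: the algebraic multiplicity is 3.

rank(A - 2I) = 2, so the eigenspace has dimension 3 - 2 = 1: the geometric multiplicity is 1.

Since 1 < 3, A is not diagonalizable.

algebraic multiplicity 3, geometric multiplicity 1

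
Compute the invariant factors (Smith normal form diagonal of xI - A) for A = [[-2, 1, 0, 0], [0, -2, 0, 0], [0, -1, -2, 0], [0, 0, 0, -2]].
The Jordan structure of A has elementary divisors (x + 2)^2, (x + 2), (x + 2). Arranging the block sizes at each eigenvalue in decreasing order and taking row products gives the invariant factors.

Invariant factors (smallest first, each dividing the next): x + 2, x + 2, (x + 2)^2.

Check: the last factor (x + 2)^2 is the minimal polynomial, and the product (x + 2)^4 is the characteristic polynomial.

x + 2, x + 2, (x + 2)^2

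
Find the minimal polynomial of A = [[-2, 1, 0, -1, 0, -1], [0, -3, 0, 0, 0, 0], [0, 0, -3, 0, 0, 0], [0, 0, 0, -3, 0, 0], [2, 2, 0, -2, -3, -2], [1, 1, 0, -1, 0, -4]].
The characteristic polynomial factors as (x + 3)^6. The minimal polynomial is ∏(x - λ)^{k_λ} where k_λ is the size of the largest Jordan block at λ.

For λ = -3: rank(A + 3I) = 1, and the largest Jordan block has size 2 (the smallest k with rank((A + 3I)^k) = rank((A + 3I)^(k+1))).

So m_A(x) = (x + 3)^2.

m_A(x) = (x + 3)^2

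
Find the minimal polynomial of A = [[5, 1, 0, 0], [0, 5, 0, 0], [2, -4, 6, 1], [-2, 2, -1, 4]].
m_A(x) = (x - 5)^2

The characteristic polynomial factors as (x - 5)^4. The minimal polynomial is ∏(x - λ)^{k_λ} where k_λ is the size of the largest Jordan block at λ.

For λ = 5: rank(A - 5I) = 2, and the largest Jordan block has size 2 (the smallest k with rank((A - 5I)^k) = rank((A - 5I)^(k+1))).

So m_A(x) = (x - 5)^2.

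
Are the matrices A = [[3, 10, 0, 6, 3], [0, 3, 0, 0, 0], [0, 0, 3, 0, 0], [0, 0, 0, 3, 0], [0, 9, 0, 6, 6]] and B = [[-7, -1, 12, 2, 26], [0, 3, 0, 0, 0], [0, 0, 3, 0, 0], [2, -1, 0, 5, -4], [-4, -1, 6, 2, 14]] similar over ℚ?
Yes.

Two matrices over a field are similar if and only if they have the same invariant factors.

Both A and B have characteristic polynomial (x - 6)(x - 3)^4 and minimal polynomial (x - 6)(x - 3)^2. Computing further, both have invariant factors x - 3, x - 3, (x - 6)(x - 3)^2. Hence A and B are similar.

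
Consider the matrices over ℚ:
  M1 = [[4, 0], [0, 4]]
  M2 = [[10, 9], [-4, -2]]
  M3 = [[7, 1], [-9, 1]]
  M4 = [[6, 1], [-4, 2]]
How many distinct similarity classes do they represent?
Characteristic polynomials: χ_{M1} = (x - 4)^2, χ_{M2} = (x - 4)^2, χ_{M3} = (x - 4)^2, χ_{M4} = (x - 4)^2.

{M1}: invariant factors x - 4, x - 4.

{M2, M3, M4}: invariant factors (x - 4)^2.

Matrices are similar if and only if their invariant-factor lists agree; the partition into similarity classes is {M1}, {M2, M3, M4}.

2 classes: {M1}, {M2, M3, M4}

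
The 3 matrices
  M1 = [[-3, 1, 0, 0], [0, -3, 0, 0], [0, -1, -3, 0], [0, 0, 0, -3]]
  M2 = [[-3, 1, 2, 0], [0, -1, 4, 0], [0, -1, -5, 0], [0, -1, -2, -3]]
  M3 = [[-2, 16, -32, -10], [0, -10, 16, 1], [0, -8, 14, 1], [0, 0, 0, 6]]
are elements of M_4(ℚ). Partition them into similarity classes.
Characteristic polynomials: χ_{M1} = (x + 3)^4, χ_{M2} = (x + 3)^4, χ_{M3} = (x - 6)^2(x + 2)^2.

{M1, M2}: invariant factors x + 3, x + 3, (x + 3)^2.

{M3}: invariant factors x + 2, (x - 6)^2(x + 2).

Matrices are similar if and only if their invariant-factor lists agree; the partition into similarity classes is {M1, M2}, {M3}.

2 classes: {M1, M2}, {M3}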